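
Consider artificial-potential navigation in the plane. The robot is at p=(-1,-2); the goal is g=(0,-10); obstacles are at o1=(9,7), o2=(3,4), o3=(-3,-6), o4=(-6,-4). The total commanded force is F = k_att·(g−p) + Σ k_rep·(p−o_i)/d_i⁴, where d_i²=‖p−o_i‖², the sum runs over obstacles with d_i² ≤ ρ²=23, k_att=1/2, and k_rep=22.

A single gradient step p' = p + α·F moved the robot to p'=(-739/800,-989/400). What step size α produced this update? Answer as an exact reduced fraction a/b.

F_att = 1/2·(g−p) = 1/2·(1,-8) = (0.5000,-4.0000)
o1: d²=181 > ρ²=23 → inactive
o2: d²=52 > ρ²=23 → inactive
o3: d²=20 ≤ ρ²=23; F_rep = 22·(2,4)/20² = (0.1100,0.2200)
o4: d²=29 > ρ²=23 → inactive
F = F_att + ΣF_rep = (0.6100,-3.7800)
Δp = p'−p = (0.0762,-0.4725); α = Δx/Fx = (61/800) / (61/100) = 1/8
check: Δy/Fy = (-189/400) / (-189/50) = 1/8 ✓

α = 1/8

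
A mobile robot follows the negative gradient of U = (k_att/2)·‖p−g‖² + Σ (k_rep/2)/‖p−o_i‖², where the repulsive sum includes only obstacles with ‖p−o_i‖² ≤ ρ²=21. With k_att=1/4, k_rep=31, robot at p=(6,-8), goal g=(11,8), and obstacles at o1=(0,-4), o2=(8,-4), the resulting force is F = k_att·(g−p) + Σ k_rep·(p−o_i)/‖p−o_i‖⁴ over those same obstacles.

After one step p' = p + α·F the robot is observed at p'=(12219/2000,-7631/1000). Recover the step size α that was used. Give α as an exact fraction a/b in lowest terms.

α = 1/10

F_att = 1/4·(g−p) = 1/4·(5,16) = (1.2500,4.0000)
o1: d²=52 > ρ²=21 → inactive
o2: d²=20 ≤ ρ²=21; F_rep = 31·(-2,-4)/20² = (-0.1550,-0.3100)
F = F_att + ΣF_rep = (1.0950,3.6900)
Δp = p'−p = (0.1095,0.3690); α = Δx/Fx = (219/2000) / (219/200) = 1/10
check: Δy/Fy = (369/1000) / (369/100) = 1/10 ✓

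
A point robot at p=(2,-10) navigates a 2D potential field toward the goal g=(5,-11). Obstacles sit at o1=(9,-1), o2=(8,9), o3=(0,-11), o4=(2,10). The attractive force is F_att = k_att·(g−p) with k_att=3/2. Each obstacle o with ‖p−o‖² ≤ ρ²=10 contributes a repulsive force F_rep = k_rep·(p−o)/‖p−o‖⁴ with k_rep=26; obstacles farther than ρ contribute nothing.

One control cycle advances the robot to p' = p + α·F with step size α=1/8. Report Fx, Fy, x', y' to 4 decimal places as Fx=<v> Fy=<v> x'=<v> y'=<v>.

F_att = 3/2·(g−p) = 3/2·(3,-1) = (4.5000,-1.5000)
o1: d²=130 > ρ²=10 → inactive
o2: d²=397 > ρ²=10 → inactive
o3: d²=5 ≤ ρ²=10; F_rep = 26·(2,1)/5² = (2.0800,1.0400)
o4: d²=400 > ρ²=10 → inactive
F = F_att + ΣF_rep = (6.5800,-0.4600)
p' = p + 1/8·F = (2.8225,-10.0575)

Fx=6.5800 Fy=-0.4600 x'=2.8225 y'=-10.0575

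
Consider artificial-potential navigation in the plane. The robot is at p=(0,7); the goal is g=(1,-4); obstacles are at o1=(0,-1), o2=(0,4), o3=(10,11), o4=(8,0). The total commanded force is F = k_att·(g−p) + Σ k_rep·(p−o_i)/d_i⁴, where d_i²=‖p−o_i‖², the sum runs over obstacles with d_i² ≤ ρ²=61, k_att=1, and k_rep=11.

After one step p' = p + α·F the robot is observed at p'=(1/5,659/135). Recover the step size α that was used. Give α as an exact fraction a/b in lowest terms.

α = 1/5

F_att = 1·(g−p) = 1·(1,-11) = (1.0000,-11.0000)
o1: d²=64 > ρ²=61 → inactive
o2: d²=9 ≤ ρ²=61; F_rep = 11·(0,3)/9² = (0.0000,0.4074)
o3: d²=116 > ρ²=61 → inactive
o4: d²=113 > ρ²=61 → inactive
F = F_att + ΣF_rep = (1.0000,-10.5926)
Δp = p'−p = (0.2000,-2.1185); α = Δx/Fx = (1/5) / (1) = 1/5
check: Δy/Fy = (-286/135) / (-286/27) = 1/5 ✓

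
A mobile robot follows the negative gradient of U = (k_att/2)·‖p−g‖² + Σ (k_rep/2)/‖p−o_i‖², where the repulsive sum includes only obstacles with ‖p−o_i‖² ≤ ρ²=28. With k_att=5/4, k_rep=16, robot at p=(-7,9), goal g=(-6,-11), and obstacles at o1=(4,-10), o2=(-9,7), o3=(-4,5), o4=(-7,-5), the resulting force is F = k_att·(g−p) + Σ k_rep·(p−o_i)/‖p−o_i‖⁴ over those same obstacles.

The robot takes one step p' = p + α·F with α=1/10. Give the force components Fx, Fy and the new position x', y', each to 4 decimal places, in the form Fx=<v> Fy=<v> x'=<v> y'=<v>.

F_att = 5/4·(g−p) = 5/4·(1,-20) = (1.2500,-25.0000)
o1: d²=482 > ρ²=28 → inactive
o2: d²=8 ≤ ρ²=28; F_rep = 16·(2,2)/8² = (0.5000,0.5000)
o3: d²=25 ≤ ρ²=28; F_rep = 16·(-3,4)/25² = (-0.0768,0.1024)
o4: d²=196 > ρ²=28 → inactive
F = F_att + ΣF_rep = (1.6732,-24.3976)
p' = p + 1/10·F = (-6.8327,6.5602)

Fx=1.6732 Fy=-24.3976 x'=-6.8327 y'=6.5602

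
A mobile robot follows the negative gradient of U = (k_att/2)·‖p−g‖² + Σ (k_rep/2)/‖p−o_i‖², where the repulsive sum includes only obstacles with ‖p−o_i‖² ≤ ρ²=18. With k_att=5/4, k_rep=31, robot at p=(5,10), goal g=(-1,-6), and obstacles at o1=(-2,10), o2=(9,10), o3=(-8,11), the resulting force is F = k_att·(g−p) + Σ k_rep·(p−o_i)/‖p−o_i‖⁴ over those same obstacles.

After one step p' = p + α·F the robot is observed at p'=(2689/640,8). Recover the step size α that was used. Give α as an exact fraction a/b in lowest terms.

α = 1/10

F_att = 5/4·(g−p) = 5/4·(-6,-16) = (-7.5000,-20.0000)
o1: d²=49 > ρ²=18 → inactive
o2: d²=16 ≤ ρ²=18; F_rep = 31·(-4,0)/16² = (-0.4844,0.0000)
o3: d²=170 > ρ²=18 → inactive
F = F_att + ΣF_rep = (-7.9844,-20.0000)
Δp = p'−p = (-0.7984,-2.0000); α = Δx/Fx = (-511/640) / (-511/64) = 1/10
check: Δy/Fy = (-2) / (-20) = 1/10 ✓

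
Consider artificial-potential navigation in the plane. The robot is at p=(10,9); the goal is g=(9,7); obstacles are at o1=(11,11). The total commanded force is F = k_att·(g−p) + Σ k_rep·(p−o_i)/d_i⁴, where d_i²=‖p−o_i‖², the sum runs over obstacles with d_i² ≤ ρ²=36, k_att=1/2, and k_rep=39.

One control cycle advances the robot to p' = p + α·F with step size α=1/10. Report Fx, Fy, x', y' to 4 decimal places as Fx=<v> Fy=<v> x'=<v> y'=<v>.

Fx=-2.0600 Fy=-4.1200 x'=9.7940 y'=8.5880

F_att = 1/2·(g−p) = 1/2·(-1,-2) = (-0.5000,-1.0000)
o1: d²=5 ≤ ρ²=36; F_rep = 39·(-1,-2)/5² = (-1.5600,-3.1200)
F = F_att + ΣF_rep = (-2.0600,-4.1200)
p' = p + 1/10·F = (9.7940,8.5880)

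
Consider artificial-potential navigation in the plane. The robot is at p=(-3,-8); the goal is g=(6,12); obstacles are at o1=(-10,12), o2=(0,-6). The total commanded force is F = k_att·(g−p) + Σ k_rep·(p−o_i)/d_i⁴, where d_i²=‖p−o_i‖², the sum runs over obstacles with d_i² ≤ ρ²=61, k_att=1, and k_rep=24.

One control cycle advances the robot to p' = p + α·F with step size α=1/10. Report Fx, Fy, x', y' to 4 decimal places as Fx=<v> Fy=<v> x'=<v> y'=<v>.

Fx=8.5740 Fy=19.7160 x'=-2.1426 y'=-6.0284

F_att = 1·(g−p) = 1·(9,20) = (9.0000,20.0000)
o1: d²=449 > ρ²=61 → inactive
o2: d²=13 ≤ ρ²=61; F_rep = 24·(-3,-2)/13² = (-0.4260,-0.2840)
F = F_att + ΣF_rep = (8.5740,19.7160)
p' = p + 1/10·F = (-2.1426,-6.0284)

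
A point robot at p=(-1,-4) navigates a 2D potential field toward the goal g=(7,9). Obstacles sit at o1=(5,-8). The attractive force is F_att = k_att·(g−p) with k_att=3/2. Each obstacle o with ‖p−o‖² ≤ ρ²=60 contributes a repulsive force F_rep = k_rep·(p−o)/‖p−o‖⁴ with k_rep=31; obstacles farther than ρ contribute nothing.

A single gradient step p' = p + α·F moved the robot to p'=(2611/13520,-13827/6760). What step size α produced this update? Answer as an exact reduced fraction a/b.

α = 1/10

F_att = 3/2·(g−p) = 3/2·(8,13) = (12.0000,19.5000)
o1: d²=52 ≤ ρ²=60; F_rep = 31·(-6,4)/52² = (-0.0688,0.0459)
F = F_att + ΣF_rep = (11.9312,19.5459)
Δp = p'−p = (1.1931,1.9546); α = Δx/Fx = (16131/13520) / (16131/1352) = 1/10
check: Δy/Fy = (13213/6760) / (13213/676) = 1/10 ✓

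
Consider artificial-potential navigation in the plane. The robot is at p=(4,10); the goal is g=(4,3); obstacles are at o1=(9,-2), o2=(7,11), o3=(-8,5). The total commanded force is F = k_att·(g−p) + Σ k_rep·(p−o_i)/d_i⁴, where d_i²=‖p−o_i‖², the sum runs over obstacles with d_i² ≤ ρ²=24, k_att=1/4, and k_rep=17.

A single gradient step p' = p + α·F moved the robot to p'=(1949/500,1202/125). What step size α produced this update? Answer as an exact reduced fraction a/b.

α = 1/5

F_att = 1/4·(g−p) = 1/4·(0,-7) = (0.0000,-1.7500)
o1: d²=169 > ρ²=24 → inactive
o2: d²=10 ≤ ρ²=24; F_rep = 17·(-3,-1)/10² = (-0.5100,-0.1700)
o3: d²=169 > ρ²=24 → inactive
F = F_att + ΣF_rep = (-0.5100,-1.9200)
Δp = p'−p = (-0.1020,-0.3840); α = Δx/Fx = (-51/500) / (-51/100) = 1/5
check: Δy/Fy = (-48/125) / (-48/25) = 1/5 ✓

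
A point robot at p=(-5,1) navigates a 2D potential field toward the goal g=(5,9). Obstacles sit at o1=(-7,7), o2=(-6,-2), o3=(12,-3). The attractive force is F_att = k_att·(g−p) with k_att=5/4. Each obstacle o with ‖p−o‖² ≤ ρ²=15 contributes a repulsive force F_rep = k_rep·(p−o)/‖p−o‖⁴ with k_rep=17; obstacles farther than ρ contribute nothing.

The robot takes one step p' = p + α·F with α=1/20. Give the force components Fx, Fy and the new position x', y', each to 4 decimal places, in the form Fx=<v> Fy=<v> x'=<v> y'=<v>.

F_att = 5/4·(g−p) = 5/4·(10,8) = (12.5000,10.0000)
o1: d²=40 > ρ²=15 → inactive
o2: d²=10 ≤ ρ²=15; F_rep = 17·(1,3)/10² = (0.1700,0.5100)
o3: d²=305 > ρ²=15 → inactive
F = F_att + ΣF_rep = (12.6700,10.5100)
p' = p + 1/20·F = (-4.3665,1.5255)

Fx=12.6700 Fy=10.5100 x'=-4.3665 y'=1.5255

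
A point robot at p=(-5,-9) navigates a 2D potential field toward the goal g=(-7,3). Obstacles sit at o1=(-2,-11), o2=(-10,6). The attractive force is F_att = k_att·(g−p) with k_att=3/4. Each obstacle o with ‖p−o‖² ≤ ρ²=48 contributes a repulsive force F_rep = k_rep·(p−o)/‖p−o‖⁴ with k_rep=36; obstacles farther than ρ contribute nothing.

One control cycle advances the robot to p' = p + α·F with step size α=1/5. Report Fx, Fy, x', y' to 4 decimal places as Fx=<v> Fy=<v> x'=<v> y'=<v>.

F_att = 3/4·(g−p) = 3/4·(-2,12) = (-1.5000,9.0000)
o1: d²=13 ≤ ρ²=48; F_rep = 36·(-3,2)/13² = (-0.6391,0.4260)
o2: d²=250 > ρ²=48 → inactive
F = F_att + ΣF_rep = (-2.1391,9.4260)
p' = p + 1/5·F = (-5.4278,-7.1148)

Fx=-2.1391 Fy=9.4260 x'=-5.4278 y'=-7.1148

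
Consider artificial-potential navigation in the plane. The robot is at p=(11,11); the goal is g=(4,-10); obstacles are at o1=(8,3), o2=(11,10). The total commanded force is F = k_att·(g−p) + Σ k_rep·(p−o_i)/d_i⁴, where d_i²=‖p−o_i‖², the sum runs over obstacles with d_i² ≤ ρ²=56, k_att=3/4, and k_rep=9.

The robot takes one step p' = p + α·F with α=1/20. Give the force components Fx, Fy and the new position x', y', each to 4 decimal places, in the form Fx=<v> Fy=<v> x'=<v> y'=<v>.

Fx=-5.2500 Fy=-6.7500 x'=10.7375 y'=10.6625

F_att = 3/4·(g−p) = 3/4·(-7,-21) = (-5.2500,-15.7500)
o1: d²=73 > ρ²=56 → inactive
o2: d²=1 ≤ ρ²=56; F_rep = 9·(0,1)/1² = (0.0000,9.0000)
F = F_att + ΣF_rep = (-5.2500,-6.7500)
p' = p + 1/20·F = (10.7375,10.6625)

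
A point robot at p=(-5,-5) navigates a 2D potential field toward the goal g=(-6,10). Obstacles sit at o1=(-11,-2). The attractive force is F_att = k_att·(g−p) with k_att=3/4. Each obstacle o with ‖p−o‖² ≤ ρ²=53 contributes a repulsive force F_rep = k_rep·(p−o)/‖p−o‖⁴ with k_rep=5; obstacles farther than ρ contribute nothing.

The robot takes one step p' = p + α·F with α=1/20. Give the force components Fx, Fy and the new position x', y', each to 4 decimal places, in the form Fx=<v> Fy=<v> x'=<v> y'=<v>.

Fx=-0.7352 Fy=11.2426 x'=-5.0368 y'=-4.4379

F_att = 3/4·(g−p) = 3/4·(-1,15) = (-0.7500,11.2500)
o1: d²=45 ≤ ρ²=53; F_rep = 5·(6,-3)/45² = (0.0148,-0.0074)
F = F_att + ΣF_rep = (-0.7352,11.2426)
p' = p + 1/20·F = (-5.0368,-4.4379)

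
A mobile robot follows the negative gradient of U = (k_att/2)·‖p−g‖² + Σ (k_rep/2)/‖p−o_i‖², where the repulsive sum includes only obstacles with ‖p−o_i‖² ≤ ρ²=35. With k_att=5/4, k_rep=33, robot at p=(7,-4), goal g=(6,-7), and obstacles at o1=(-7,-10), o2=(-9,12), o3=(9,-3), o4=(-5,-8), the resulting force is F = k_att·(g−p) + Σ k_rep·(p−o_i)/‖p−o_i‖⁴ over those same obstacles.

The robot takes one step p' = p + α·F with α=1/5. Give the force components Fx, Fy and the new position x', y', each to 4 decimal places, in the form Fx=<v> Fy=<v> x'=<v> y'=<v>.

Fx=-3.8900 Fy=-5.0700 x'=6.2220 y'=-5.0140

F_att = 5/4·(g−p) = 5/4·(-1,-3) = (-1.2500,-3.7500)
o1: d²=232 > ρ²=35 → inactive
o2: d²=512 > ρ²=35 → inactive
o3: d²=5 ≤ ρ²=35; F_rep = 33·(-2,-1)/5² = (-2.6400,-1.3200)
o4: d²=160 > ρ²=35 → inactive
F = F_att + ΣF_rep = (-3.8900,-5.0700)
p' = p + 1/5·F = (6.2220,-5.0140)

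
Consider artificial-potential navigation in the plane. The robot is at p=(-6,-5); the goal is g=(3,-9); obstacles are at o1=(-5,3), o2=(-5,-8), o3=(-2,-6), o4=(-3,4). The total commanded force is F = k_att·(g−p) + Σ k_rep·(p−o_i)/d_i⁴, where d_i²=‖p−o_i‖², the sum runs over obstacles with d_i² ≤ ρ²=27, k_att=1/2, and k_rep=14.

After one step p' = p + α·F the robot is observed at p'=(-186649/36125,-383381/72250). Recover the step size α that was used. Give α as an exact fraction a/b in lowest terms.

F_att = 1/2·(g−p) = 1/2·(9,-4) = (4.5000,-2.0000)
o1: d²=65 > ρ²=27 → inactive
o2: d²=10 ≤ ρ²=27; F_rep = 14·(-1,3)/10² = (-0.1400,0.4200)
o3: d²=17 ≤ ρ²=27; F_rep = 14·(-4,1)/17² = (-0.1938,0.0484)
o4: d²=90 > ρ²=27 → inactive
F = F_att + ΣF_rep = (4.1662,-1.5316)
Δp = p'−p = (0.8332,-0.3063); α = Δx/Fx = (30101/36125) / (30101/7225) = 1/5
check: Δy/Fy = (-22131/72250) / (-22131/14450) = 1/5 ✓

α = 1/5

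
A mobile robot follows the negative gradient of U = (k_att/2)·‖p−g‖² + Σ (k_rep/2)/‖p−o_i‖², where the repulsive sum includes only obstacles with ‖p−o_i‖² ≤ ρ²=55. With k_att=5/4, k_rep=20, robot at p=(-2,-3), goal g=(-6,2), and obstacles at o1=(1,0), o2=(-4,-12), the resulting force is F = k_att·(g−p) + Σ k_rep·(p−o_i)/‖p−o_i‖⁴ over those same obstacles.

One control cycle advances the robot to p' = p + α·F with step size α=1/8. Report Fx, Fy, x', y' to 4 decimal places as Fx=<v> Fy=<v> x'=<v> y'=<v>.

F_att = 5/4·(g−p) = 5/4·(-4,5) = (-5.0000,6.2500)
o1: d²=18 ≤ ρ²=55; F_rep = 20·(-3,-3)/18² = (-0.1852,-0.1852)
o2: d²=85 > ρ²=55 → inactive
F = F_att + ΣF_rep = (-5.1852,6.0648)
p' = p + 1/8·F = (-2.6481,-2.2419)

Fx=-5.1852 Fy=6.0648 x'=-2.6481 y'=-2.2419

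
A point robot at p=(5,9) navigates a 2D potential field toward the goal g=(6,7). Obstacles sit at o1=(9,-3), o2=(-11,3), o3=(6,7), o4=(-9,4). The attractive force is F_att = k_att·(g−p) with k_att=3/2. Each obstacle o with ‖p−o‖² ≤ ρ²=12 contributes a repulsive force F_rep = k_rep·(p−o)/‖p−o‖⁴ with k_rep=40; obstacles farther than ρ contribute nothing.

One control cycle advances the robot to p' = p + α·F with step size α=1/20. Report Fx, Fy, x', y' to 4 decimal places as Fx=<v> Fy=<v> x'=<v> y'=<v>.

F_att = 3/2·(g−p) = 3/2·(1,-2) = (1.5000,-3.0000)
o1: d²=160 > ρ²=12 → inactive
o2: d²=292 > ρ²=12 → inactive
o3: d²=5 ≤ ρ²=12; F_rep = 40·(-1,2)/5² = (-1.6000,3.2000)
o4: d²=221 > ρ²=12 → inactive
F = F_att + ΣF_rep = (-0.1000,0.2000)
p' = p + 1/20·F = (4.9950,9.0100)

Fx=-0.1000 Fy=0.2000 x'=4.9950 y'=9.0100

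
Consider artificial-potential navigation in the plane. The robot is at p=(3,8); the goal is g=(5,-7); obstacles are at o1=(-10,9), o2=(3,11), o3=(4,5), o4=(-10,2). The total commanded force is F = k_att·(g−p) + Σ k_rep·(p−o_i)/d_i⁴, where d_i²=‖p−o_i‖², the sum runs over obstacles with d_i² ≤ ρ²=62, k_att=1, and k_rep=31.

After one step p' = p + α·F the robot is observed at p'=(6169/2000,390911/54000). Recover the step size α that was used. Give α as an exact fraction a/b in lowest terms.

α = 1/20

F_att = 1·(g−p) = 1·(2,-15) = (2.0000,-15.0000)
o1: d²=170 > ρ²=62 → inactive
o2: d²=9 ≤ ρ²=62; F_rep = 31·(0,-3)/9² = (0.0000,-1.1481)
o3: d²=10 ≤ ρ²=62; F_rep = 31·(-1,3)/10² = (-0.3100,0.9300)
o4: d²=205 > ρ²=62 → inactive
F = F_att + ΣF_rep = (1.6900,-15.2181)
Δp = p'−p = (0.0845,-0.7609); α = Δx/Fx = (169/2000) / (169/100) = 1/20
check: Δy/Fy = (-41089/54000) / (-41089/2700) = 1/20 ✓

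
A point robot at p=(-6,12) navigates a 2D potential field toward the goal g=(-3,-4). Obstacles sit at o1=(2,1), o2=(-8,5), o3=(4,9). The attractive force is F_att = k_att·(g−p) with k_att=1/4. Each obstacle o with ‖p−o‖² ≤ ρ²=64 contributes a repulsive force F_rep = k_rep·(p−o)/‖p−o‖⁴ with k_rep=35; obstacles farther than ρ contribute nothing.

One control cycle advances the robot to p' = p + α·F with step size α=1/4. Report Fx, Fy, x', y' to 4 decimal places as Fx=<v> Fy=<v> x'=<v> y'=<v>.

F_att = 1/4·(g−p) = 1/4·(3,-16) = (0.7500,-4.0000)
o1: d²=185 > ρ²=64 → inactive
o2: d²=53 ≤ ρ²=64; F_rep = 35·(2,7)/53² = (0.0249,0.0872)
o3: d²=109 > ρ²=64 → inactive
F = F_att + ΣF_rep = (0.7749,-3.9128)
p' = p + 1/4·F = (-5.8063,11.0218)

Fx=0.7749 Fy=-3.9128 x'=-5.8063 y'=11.0218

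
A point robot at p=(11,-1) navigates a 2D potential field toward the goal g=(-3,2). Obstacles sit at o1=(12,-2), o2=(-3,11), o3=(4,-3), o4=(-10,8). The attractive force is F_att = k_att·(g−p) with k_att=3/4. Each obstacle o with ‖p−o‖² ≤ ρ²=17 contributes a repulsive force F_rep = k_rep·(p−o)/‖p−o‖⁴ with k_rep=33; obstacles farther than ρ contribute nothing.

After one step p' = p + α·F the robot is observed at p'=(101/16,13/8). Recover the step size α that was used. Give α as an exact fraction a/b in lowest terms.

F_att = 3/4·(g−p) = 3/4·(-14,3) = (-10.5000,2.2500)
o1: d²=2 ≤ ρ²=17; F_rep = 33·(-1,1)/2² = (-8.2500,8.2500)
o2: d²=340 > ρ²=17 → inactive
o3: d²=53 > ρ²=17 → inactive
o4: d²=522 > ρ²=17 → inactive
F = F_att + ΣF_rep = (-18.7500,10.5000)
Δp = p'−p = (-4.6875,2.6250); α = Δx/Fx = (-75/16) / (-75/4) = 1/4
check: Δy/Fy = (21/8) / (21/2) = 1/4 ✓

α = 1/4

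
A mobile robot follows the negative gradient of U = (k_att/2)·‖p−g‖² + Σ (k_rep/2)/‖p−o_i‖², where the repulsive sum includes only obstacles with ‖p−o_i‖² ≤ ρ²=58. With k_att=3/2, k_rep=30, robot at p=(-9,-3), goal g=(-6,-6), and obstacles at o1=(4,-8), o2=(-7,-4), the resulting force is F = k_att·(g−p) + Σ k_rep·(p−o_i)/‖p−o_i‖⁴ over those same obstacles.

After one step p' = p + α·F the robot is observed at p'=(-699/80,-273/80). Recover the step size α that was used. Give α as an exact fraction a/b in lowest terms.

α = 1/8

F_att = 3/2·(g−p) = 3/2·(3,-3) = (4.5000,-4.5000)
o1: d²=194 > ρ²=58 → inactive
o2: d²=5 ≤ ρ²=58; F_rep = 30·(-2,1)/5² = (-2.4000,1.2000)
F = F_att + ΣF_rep = (2.1000,-3.3000)
Δp = p'−p = (0.2625,-0.4125); α = Δx/Fx = (21/80) / (21/10) = 1/8
check: Δy/Fy = (-33/80) / (-33/10) = 1/8 ✓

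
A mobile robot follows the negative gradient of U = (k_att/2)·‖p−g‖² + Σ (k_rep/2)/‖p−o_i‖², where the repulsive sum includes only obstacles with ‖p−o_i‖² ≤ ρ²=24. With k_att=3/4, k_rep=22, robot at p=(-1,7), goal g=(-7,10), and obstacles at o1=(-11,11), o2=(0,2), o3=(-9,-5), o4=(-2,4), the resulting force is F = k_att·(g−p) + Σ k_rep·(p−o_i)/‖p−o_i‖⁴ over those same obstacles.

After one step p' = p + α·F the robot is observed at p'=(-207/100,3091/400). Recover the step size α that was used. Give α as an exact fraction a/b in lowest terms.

F_att = 3/4·(g−p) = 3/4·(-6,3) = (-4.5000,2.2500)
o1: d²=116 > ρ²=24 → inactive
o2: d²=26 > ρ²=24 → inactive
o3: d²=208 > ρ²=24 → inactive
o4: d²=10 ≤ ρ²=24; F_rep = 22·(1,3)/10² = (0.2200,0.6600)
F = F_att + ΣF_rep = (-4.2800,2.9100)
Δp = p'−p = (-1.0700,0.7275); α = Δx/Fx = (-107/100) / (-107/25) = 1/4
check: Δy/Fy = (291/400) / (291/100) = 1/4 ✓

α = 1/4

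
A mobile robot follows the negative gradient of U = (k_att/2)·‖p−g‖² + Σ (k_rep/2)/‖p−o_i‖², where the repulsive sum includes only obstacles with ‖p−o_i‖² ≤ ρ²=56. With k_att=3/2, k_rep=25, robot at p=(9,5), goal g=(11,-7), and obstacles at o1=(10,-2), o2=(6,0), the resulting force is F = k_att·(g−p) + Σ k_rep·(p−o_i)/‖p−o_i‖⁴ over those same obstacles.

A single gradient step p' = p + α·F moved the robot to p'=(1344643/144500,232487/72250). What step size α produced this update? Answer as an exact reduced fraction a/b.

F_att = 3/2·(g−p) = 3/2·(2,-12) = (3.0000,-18.0000)
o1: d²=50 ≤ ρ²=56; F_rep = 25·(-1,7)/50² = (-0.0100,0.0700)
o2: d²=34 ≤ ρ²=56; F_rep = 25·(3,5)/34² = (0.0649,0.1081)
F = F_att + ΣF_rep = (3.0549,-17.8219)
Δp = p'−p = (0.3055,-1.7822); α = Δx/Fx = (44143/144500) / (44143/14450) = 1/10
check: Δy/Fy = (-128763/72250) / (-128763/7225) = 1/10 ✓

α = 1/10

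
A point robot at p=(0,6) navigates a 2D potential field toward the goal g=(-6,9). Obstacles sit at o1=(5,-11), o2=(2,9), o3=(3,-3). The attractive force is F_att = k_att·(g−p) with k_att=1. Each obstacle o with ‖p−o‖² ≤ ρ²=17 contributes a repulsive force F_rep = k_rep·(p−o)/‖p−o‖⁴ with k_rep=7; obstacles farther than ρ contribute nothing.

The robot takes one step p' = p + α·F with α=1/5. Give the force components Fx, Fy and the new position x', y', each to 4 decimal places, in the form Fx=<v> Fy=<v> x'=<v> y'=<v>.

Fx=-6.0828 Fy=2.8757 x'=-1.2166 y'=6.5751

F_att = 1·(g−p) = 1·(-6,3) = (-6.0000,3.0000)
o1: d²=314 > ρ²=17 → inactive
o2: d²=13 ≤ ρ²=17; F_rep = 7·(-2,-3)/13² = (-0.0828,-0.1243)
o3: d²=90 > ρ²=17 → inactive
F = F_att + ΣF_rep = (-6.0828,2.8757)
p' = p + 1/5·F = (-1.2166,6.5751)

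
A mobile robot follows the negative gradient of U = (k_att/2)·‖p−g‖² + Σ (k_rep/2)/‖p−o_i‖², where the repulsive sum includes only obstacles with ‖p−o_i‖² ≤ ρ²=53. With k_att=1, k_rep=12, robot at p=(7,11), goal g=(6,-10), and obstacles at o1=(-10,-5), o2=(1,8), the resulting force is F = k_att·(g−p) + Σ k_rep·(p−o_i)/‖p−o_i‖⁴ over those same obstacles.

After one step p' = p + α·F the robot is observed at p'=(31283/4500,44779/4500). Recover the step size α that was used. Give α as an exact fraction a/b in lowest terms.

α = 1/20

F_att = 1·(g−p) = 1·(-1,-21) = (-1.0000,-21.0000)
o1: d²=545 > ρ²=53 → inactive
o2: d²=45 ≤ ρ²=53; F_rep = 12·(6,3)/45² = (0.0356,0.0178)
F = F_att + ΣF_rep = (-0.9644,-20.9822)
Δp = p'−p = (-0.0482,-1.0491); α = Δx/Fx = (-217/4500) / (-217/225) = 1/20
check: Δy/Fy = (-4721/4500) / (-4721/225) = 1/20 ✓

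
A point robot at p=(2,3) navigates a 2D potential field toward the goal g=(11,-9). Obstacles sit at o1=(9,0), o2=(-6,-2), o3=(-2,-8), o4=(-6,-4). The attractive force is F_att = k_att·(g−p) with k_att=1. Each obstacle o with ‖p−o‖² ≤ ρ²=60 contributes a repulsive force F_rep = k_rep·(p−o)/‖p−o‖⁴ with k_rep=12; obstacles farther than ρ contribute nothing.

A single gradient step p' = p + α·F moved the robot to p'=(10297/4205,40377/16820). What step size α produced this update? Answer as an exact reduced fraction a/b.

α = 1/20

F_att = 1·(g−p) = 1·(9,-12) = (9.0000,-12.0000)
o1: d²=58 ≤ ρ²=60; F_rep = 12·(-7,3)/58² = (-0.0250,0.0107)
o2: d²=89 > ρ²=60 → inactive
o3: d²=137 > ρ²=60 → inactive
o4: d²=113 > ρ²=60 → inactive
F = F_att + ΣF_rep = (8.9750,-11.9893)
Δp = p'−p = (0.4488,-0.5995); α = Δx/Fx = (1887/4205) / (7548/841) = 1/20
check: Δy/Fy = (-10083/16820) / (-10083/841) = 1/20 ✓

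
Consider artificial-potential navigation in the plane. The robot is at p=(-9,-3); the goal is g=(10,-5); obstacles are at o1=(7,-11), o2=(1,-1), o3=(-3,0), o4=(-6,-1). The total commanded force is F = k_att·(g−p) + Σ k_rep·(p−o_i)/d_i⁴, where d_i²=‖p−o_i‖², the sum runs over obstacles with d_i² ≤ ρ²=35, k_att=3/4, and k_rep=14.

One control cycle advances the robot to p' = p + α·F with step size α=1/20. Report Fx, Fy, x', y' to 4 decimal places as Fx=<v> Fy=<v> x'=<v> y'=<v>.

F_att = 3/4·(g−p) = 3/4·(19,-2) = (14.2500,-1.5000)
o1: d²=320 > ρ²=35 → inactive
o2: d²=104 > ρ²=35 → inactive
o3: d²=45 > ρ²=35 → inactive
o4: d²=13 ≤ ρ²=35; F_rep = 14·(-3,-2)/13² = (-0.2485,-0.1657)
F = F_att + ΣF_rep = (14.0015,-1.6657)
p' = p + 1/20·F = (-8.2999,-3.0833)

Fx=14.0015 Fy=-1.6657 x'=-8.2999 y'=-3.0833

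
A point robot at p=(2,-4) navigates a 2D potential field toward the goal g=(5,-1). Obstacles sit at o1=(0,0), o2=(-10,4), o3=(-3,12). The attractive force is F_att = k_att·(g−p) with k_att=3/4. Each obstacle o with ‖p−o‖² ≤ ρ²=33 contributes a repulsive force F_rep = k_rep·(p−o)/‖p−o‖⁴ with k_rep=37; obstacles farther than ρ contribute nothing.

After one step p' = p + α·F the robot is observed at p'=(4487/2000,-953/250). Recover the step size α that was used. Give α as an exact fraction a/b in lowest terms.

F_att = 3/4·(g−p) = 3/4·(3,3) = (2.2500,2.2500)
o1: d²=20 ≤ ρ²=33; F_rep = 37·(2,-4)/20² = (0.1850,-0.3700)
o2: d²=208 > ρ²=33 → inactive
o3: d²=281 > ρ²=33 → inactive
F = F_att + ΣF_rep = (2.4350,1.8800)
Δp = p'−p = (0.2435,0.1880); α = Δx/Fx = (487/2000) / (487/200) = 1/10
check: Δy/Fy = (47/250) / (47/25) = 1/10 ✓

α = 1/10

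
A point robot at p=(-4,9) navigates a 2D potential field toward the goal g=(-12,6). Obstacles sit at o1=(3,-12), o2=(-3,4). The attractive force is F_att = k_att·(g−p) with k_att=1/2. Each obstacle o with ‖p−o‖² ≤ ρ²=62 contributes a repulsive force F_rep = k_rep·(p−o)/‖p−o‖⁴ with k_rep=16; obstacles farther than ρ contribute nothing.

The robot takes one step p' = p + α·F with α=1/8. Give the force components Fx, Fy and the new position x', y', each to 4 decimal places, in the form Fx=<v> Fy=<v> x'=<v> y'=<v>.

F_att = 1/2·(g−p) = 1/2·(-8,-3) = (-4.0000,-1.5000)
o1: d²=490 > ρ²=62 → inactive
o2: d²=26 ≤ ρ²=62; F_rep = 16·(-1,5)/26² = (-0.0237,0.1183)
F = F_att + ΣF_rep = (-4.0237,-1.3817)
p' = p + 1/8·F = (-4.5030,8.8273)

Fx=-4.0237 Fy=-1.3817 x'=-4.5030 y'=8.8273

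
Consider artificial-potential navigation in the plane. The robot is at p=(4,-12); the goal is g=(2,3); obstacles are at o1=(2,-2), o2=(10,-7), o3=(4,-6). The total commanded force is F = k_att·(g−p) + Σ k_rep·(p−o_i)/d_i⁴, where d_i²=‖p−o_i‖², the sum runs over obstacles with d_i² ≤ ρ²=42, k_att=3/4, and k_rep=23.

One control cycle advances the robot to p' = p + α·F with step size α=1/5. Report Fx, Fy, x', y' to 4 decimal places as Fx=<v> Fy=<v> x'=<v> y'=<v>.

F_att = 3/4·(g−p) = 3/4·(-2,15) = (-1.5000,11.2500)
o1: d²=104 > ρ²=42 → inactive
o2: d²=61 > ρ²=42 → inactive
o3: d²=36 ≤ ρ²=42; F_rep = 23·(0,-6)/36² = (0.0000,-0.1065)
F = F_att + ΣF_rep = (-1.5000,11.1435)
p' = p + 1/5·F = (3.7000,-9.7713)

Fx=-1.5000 Fy=11.1435 x'=3.7000 y'=-9.7713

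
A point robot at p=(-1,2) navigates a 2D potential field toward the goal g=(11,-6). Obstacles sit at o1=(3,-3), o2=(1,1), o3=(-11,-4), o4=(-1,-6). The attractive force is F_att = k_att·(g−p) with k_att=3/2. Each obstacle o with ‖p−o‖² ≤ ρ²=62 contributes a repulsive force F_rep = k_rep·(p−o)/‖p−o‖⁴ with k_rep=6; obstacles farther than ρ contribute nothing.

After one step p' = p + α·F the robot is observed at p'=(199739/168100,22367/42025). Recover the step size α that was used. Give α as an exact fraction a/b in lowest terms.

α = 1/8

F_att = 3/2·(g−p) = 3/2·(12,-8) = (18.0000,-12.0000)
o1: d²=41 ≤ ρ²=62; F_rep = 6·(-4,5)/41² = (-0.0143,0.0178)
o2: d²=5 ≤ ρ²=62; F_rep = 6·(-2,1)/5² = (-0.4800,0.2400)
o3: d²=136 > ρ²=62 → inactive
o4: d²=64 > ρ²=62 → inactive
F = F_att + ΣF_rep = (17.5057,-11.7422)
Δp = p'−p = (2.1882,-1.4678); α = Δx/Fx = (367839/168100) / (735678/42025) = 1/8
check: Δy/Fy = (-61683/42025) / (-493464/42025) = 1/8 ✓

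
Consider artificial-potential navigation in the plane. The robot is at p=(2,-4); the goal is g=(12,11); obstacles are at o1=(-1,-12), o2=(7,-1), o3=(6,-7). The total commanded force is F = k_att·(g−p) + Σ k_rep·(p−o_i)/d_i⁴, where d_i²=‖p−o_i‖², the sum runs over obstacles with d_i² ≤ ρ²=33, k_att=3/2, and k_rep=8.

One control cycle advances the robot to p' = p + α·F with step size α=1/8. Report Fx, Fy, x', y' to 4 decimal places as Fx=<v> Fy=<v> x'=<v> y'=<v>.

Fx=14.9488 Fy=22.5384 x'=3.8686 y'=-1.1827

F_att = 3/2·(g−p) = 3/2·(10,15) = (15.0000,22.5000)
o1: d²=73 > ρ²=33 → inactive
o2: d²=34 > ρ²=33 → inactive
o3: d²=25 ≤ ρ²=33; F_rep = 8·(-4,3)/25² = (-0.0512,0.0384)
F = F_att + ΣF_rep = (14.9488,22.5384)
p' = p + 1/8·F = (3.8686,-1.1827)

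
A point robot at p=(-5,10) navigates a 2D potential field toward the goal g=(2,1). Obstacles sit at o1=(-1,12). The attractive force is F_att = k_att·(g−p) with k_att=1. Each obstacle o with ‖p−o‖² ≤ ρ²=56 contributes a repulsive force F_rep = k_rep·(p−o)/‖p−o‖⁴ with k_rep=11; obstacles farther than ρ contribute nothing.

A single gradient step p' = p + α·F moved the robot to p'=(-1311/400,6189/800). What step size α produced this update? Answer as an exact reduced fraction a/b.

F_att = 1·(g−p) = 1·(7,-9) = (7.0000,-9.0000)
o1: d²=20 ≤ ρ²=56; F_rep = 11·(-4,-2)/20² = (-0.1100,-0.0550)
F = F_att + ΣF_rep = (6.8900,-9.0550)
Δp = p'−p = (1.7225,-2.2637); α = Δx/Fx = (689/400) / (689/100) = 1/4
check: Δy/Fy = (-1811/800) / (-1811/200) = 1/4 ✓

α = 1/4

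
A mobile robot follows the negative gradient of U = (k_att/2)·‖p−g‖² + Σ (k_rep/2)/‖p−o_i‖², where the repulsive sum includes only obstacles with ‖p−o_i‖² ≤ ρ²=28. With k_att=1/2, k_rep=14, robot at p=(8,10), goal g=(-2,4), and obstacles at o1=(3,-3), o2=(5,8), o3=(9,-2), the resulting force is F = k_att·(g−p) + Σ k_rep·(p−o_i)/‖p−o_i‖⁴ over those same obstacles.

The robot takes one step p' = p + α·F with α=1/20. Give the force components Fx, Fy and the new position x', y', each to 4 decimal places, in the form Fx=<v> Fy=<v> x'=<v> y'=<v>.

F_att = 1/2·(g−p) = 1/2·(-10,-6) = (-5.0000,-3.0000)
o1: d²=194 > ρ²=28 → inactive
o2: d²=13 ≤ ρ²=28; F_rep = 14·(3,2)/13² = (0.2485,0.1657)
o3: d²=145 > ρ²=28 → inactive
F = F_att + ΣF_rep = (-4.7515,-2.8343)
p' = p + 1/20·F = (7.7624,9.8583)

Fx=-4.7515 Fy=-2.8343 x'=7.7624 y'=9.8583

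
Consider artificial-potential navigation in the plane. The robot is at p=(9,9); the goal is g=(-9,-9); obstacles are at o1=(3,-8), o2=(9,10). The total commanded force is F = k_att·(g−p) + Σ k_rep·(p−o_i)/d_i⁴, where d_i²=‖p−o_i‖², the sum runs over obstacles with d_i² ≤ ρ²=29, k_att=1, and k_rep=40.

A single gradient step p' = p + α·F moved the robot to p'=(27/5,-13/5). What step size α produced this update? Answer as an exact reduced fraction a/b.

F_att = 1·(g−p) = 1·(-18,-18) = (-18.0000,-18.0000)
o1: d²=325 > ρ²=29 → inactive
o2: d²=1 ≤ ρ²=29; F_rep = 40·(0,-1)/1² = (0.0000,-40.0000)
F = F_att + ΣF_rep = (-18.0000,-58.0000)
Δp = p'−p = (-3.6000,-11.6000); α = Δx/Fx = (-18/5) / (-18) = 1/5
check: Δy/Fy = (-58/5) / (-58) = 1/5 ✓

α = 1/5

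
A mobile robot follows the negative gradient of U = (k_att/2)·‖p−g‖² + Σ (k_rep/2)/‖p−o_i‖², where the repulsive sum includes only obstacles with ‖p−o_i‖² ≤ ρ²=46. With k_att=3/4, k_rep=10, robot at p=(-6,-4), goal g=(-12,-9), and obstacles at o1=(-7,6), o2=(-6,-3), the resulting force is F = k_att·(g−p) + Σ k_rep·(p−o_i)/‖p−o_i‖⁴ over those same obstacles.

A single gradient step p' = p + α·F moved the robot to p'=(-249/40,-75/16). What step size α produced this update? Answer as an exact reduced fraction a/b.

F_att = 3/4·(g−p) = 3/4·(-6,-5) = (-4.5000,-3.7500)
o1: d²=101 > ρ²=46 → inactive
o2: d²=1 ≤ ρ²=46; F_rep = 10·(0,-1)/1² = (0.0000,-10.0000)
F = F_att + ΣF_rep = (-4.5000,-13.7500)
Δp = p'−p = (-0.2250,-0.6875); α = Δx/Fx = (-9/40) / (-9/2) = 1/20
check: Δy/Fy = (-11/16) / (-55/4) = 1/20 ✓

α = 1/20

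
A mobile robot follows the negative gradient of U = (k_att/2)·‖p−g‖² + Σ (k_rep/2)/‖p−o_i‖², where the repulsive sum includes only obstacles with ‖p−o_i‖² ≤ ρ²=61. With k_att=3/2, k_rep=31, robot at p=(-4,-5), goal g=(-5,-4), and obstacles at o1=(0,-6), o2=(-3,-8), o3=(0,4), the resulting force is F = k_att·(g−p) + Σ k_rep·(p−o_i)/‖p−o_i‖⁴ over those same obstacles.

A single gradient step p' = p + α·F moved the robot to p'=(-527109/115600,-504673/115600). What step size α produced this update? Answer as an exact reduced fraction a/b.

α = 1/4

F_att = 3/2·(g−p) = 3/2·(-1,1) = (-1.5000,1.5000)
o1: d²=17 ≤ ρ²=61; F_rep = 31·(-4,1)/17² = (-0.4291,0.1073)
o2: d²=10 ≤ ρ²=61; F_rep = 31·(-1,3)/10² = (-0.3100,0.9300)
o3: d²=97 > ρ²=61 → inactive
F = F_att + ΣF_rep = (-2.2391,2.5373)
Δp = p'−p = (-0.5598,0.6343); α = Δx/Fx = (-64709/115600) / (-64709/28900) = 1/4
check: Δy/Fy = (73327/115600) / (73327/28900) = 1/4 ✓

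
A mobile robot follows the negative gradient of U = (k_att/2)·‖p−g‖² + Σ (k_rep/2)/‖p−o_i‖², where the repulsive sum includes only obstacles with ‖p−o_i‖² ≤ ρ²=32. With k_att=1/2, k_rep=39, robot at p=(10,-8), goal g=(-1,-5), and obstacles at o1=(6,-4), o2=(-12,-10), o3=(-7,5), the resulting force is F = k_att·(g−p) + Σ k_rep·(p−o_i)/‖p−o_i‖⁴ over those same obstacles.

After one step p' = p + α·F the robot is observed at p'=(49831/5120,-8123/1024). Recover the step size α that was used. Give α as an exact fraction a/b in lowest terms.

α = 1/20

F_att = 1/2·(g−p) = 1/2·(-11,3) = (-5.5000,1.5000)
o1: d²=32 ≤ ρ²=32; F_rep = 39·(4,-4)/32² = (0.1523,-0.1523)
o2: d²=488 > ρ²=32 → inactive
o3: d²=458 > ρ²=32 → inactive
F = F_att + ΣF_rep = (-5.3477,1.3477)
Δp = p'−p = (-0.2674,0.0674); α = Δx/Fx = (-1369/5120) / (-1369/256) = 1/20
check: Δy/Fy = (69/1024) / (345/256) = 1/20 ✓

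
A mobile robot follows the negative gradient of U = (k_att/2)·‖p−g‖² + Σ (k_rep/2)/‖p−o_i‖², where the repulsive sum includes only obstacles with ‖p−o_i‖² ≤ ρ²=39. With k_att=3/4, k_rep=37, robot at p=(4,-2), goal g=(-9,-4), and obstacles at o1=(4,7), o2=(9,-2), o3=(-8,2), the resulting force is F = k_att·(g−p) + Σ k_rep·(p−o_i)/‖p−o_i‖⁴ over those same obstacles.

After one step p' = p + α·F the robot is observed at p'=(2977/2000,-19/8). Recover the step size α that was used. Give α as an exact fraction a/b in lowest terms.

F_att = 3/4·(g−p) = 3/4·(-13,-2) = (-9.7500,-1.5000)
o1: d²=81 > ρ²=39 → inactive
o2: d²=25 ≤ ρ²=39; F_rep = 37·(-5,0)/25² = (-0.2960,0.0000)
o3: d²=160 > ρ²=39 → inactive
F = F_att + ΣF_rep = (-10.0460,-1.5000)
Δp = p'−p = (-2.5115,-0.3750); α = Δx/Fx = (-5023/2000) / (-5023/500) = 1/4
check: Δy/Fy = (-3/8) / (-3/2) = 1/4 ✓

α = 1/4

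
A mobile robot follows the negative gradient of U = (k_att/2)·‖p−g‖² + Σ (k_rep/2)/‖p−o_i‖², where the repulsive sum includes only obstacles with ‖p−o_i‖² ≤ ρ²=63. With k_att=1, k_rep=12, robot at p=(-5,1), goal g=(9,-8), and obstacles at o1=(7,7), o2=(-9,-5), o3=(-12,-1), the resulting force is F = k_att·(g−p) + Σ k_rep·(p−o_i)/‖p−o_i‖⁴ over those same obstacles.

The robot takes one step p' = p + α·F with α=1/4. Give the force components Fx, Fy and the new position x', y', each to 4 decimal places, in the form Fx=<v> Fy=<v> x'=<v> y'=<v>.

Fx=14.0477 Fy=-8.9648 x'=-1.4881 y'=-1.2412

F_att = 1·(g−p) = 1·(14,-9) = (14.0000,-9.0000)
o1: d²=180 > ρ²=63 → inactive
o2: d²=52 ≤ ρ²=63; F_rep = 12·(4,6)/52² = (0.0178,0.0266)
o3: d²=53 ≤ ρ²=63; F_rep = 12·(7,2)/53² = (0.0299,0.0085)
F = F_att + ΣF_rep = (14.0477,-8.9648)
p' = p + 1/4·F = (-1.4881,-1.2412)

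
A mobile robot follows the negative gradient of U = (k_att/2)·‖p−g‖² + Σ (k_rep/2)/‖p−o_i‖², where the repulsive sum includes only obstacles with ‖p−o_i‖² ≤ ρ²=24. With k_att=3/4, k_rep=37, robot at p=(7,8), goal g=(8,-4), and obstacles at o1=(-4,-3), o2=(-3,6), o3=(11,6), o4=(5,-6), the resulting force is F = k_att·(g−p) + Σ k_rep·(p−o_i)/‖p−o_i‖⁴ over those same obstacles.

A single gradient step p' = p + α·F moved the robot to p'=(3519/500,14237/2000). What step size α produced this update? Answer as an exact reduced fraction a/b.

F_att = 3/4·(g−p) = 3/4·(1,-12) = (0.7500,-9.0000)
o1: d²=242 > ρ²=24 → inactive
o2: d²=104 > ρ²=24 → inactive
o3: d²=20 ≤ ρ²=24; F_rep = 37·(-4,2)/20² = (-0.3700,0.1850)
o4: d²=200 > ρ²=24 → inactive
F = F_att + ΣF_rep = (0.3800,-8.8150)
Δp = p'−p = (0.0380,-0.8815); α = Δx/Fx = (19/500) / (19/50) = 1/10
check: Δy/Fy = (-1763/2000) / (-1763/200) = 1/10 ✓

α = 1/10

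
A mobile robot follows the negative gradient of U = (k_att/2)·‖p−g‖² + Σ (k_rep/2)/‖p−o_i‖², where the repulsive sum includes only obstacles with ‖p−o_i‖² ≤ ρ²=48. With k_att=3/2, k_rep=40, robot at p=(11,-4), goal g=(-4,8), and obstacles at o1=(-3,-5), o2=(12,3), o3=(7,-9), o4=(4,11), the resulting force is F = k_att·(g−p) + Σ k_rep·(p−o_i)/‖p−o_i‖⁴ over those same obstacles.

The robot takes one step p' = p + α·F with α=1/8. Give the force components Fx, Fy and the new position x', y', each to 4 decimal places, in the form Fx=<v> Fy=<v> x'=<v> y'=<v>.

Fx=-22.4048 Fy=18.1190 x'=8.1994 y'=-1.7351

F_att = 3/2·(g−p) = 3/2·(-15,12) = (-22.5000,18.0000)
o1: d²=197 > ρ²=48 → inactive
o2: d²=50 > ρ²=48 → inactive
o3: d²=41 ≤ ρ²=48; F_rep = 40·(4,5)/41² = (0.0952,0.1190)
o4: d²=274 > ρ²=48 → inactive
F = F_att + ΣF_rep = (-22.4048,18.1190)
p' = p + 1/8·F = (8.1994,-1.7351)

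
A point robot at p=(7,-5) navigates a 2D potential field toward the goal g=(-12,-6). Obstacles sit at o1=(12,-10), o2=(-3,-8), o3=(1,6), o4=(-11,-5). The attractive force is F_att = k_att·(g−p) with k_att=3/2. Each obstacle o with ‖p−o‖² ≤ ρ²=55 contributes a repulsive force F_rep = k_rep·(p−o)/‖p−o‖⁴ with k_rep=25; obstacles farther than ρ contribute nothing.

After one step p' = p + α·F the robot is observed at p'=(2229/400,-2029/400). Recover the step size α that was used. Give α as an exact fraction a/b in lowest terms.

F_att = 3/2·(g−p) = 3/2·(-19,-1) = (-28.5000,-1.5000)
o1: d²=50 ≤ ρ²=55; F_rep = 25·(-5,5)/50² = (-0.0500,0.0500)
o2: d²=109 > ρ²=55 → inactive
o3: d²=157 > ρ²=55 → inactive
o4: d²=324 > ρ²=55 → inactive
F = F_att + ΣF_rep = (-28.5500,-1.4500)
Δp = p'−p = (-1.4275,-0.0725); α = Δx/Fx = (-571/400) / (-571/20) = 1/20
check: Δy/Fy = (-29/400) / (-29/20) = 1/20 ✓

α = 1/20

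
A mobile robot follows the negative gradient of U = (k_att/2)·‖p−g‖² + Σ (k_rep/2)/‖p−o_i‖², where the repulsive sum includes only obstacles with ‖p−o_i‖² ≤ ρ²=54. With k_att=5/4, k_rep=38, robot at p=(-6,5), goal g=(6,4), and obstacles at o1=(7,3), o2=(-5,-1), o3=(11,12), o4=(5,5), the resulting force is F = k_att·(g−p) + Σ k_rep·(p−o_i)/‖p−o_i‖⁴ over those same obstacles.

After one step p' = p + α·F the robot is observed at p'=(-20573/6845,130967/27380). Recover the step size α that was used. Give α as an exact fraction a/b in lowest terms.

α = 1/5

F_att = 5/4·(g−p) = 5/4·(12,-1) = (15.0000,-1.2500)
o1: d²=173 > ρ²=54 → inactive
o2: d²=37 ≤ ρ²=54; F_rep = 38·(-1,6)/37² = (-0.0278,0.1665)
o3: d²=338 > ρ²=54 → inactive
o4: d²=121 > ρ²=54 → inactive
F = F_att + ΣF_rep = (14.9722,-1.0835)
Δp = p'−p = (2.9944,-0.2167); α = Δx/Fx = (20497/6845) / (20497/1369) = 1/5
check: Δy/Fy = (-5933/27380) / (-5933/5476) = 1/5 ✓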